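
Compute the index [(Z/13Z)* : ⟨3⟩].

4

The order of 3 must divide φ(13) = 13 − 1 = 12 = 2^2 · 3.
Divisors of 12: 1, 2, 3, 4, 6, 12.
Test each divisor d:
3^1 ≡ 3 (mod 13)
3^2 ≡ 9 (mod 13)
3^3 ≡ 1 (mod 13) ✓
Thus |⟨3⟩| = ord(3) = 3.
Index = |(Z/13Z)^×| / |⟨3⟩| = 12 / 3 = 4.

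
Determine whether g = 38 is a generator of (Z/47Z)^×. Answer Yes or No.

φ(47) = 47 − 1 = 46 = 2 · 23.
It suffices to check that the order of 38 is not a proper divisor of 46: compute 38^(46/q) for q ∈ {2, 23}.
38^23 ≡ 46 (mod 47)  [q = 2: ≢ 1 ✓]
38^2 ≡ 34 (mod 47)  [q = 23: ≢ 1 ✓]
All checks pass, so 38 has order 46 and is a primitive root modulo 47.

Yes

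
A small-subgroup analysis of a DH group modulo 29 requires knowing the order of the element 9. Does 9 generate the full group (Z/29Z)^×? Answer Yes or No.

φ(29) = 29 − 1 = 28 = 2^2 · 7.
It suffices to check that the order of 9 is not a proper divisor of 28: compute 9^(28/q) for q ∈ {2, 7}.
9^14 ≡ 1 (mod 29)  [q = 2: ≡ 1 ✗]
9^4 ≡ 7 (mod 29)  [q = 7: ≢ 1 ✓]
The check at q = 2 fails, so 9 generates a proper subgroup.

No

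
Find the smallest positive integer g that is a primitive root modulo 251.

6

φ(251) = 251 − 1 = 250 = 2 · 5^3.
Test candidates g = 2, 3, … against the prime factors q ∈ {2, 5} of φ(251): g is a generator iff g^(250/q) ≢ 1 for every such q.
g = 2: 2^125 ≡ 250; 2^50 ≡ 1 — hits 1, so not a primitive root.
g = 3: 3^125 ≡ 1 — hits 1, so not a primitive root.
g = 4: 4^125 ≡ 1 — hits 1, so not a primitive root.
g = 5: 5^125 ≡ 1 — hits 1, so not a primitive root.
g = 6: 6^125 ≡ 250; 6^50 ≡ 219 — none is 1, so 6 is a primitive root.
The smallest primitive root modulo 251 is 6.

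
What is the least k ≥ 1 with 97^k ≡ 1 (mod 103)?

The order of 97 must divide φ(103) = 103 − 1 = 102 = 2 · 3 · 17.
Divisors of 102: 1, 2, 3, 6, 17, 34, 51, 102.
Evaluate successive powers at the divisors of 102:
97^1 ≡ 97 (mod 103)
97^2 ≡ 36 (mod 103)
97^3 ≡ 93 (mod 103)
97^6 ≡ 100 (mod 103)
97^17 ≡ 56 (mod 103)
97^34 ≡ 46 (mod 103)
97^51 ≡ 1 (mod 103) ✓
Hence ord(97) = 51.

51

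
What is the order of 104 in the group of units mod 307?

153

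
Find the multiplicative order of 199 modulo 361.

The order of 199 must divide φ(361) = φ(19^2) = 19·(19−1) = 342 = 2 · 3^2 · 19.
Divisors of 342: 1, 2, 3, 6, 9, 18, 19, 38, 57, 114, 171, 342.
Check 199^d mod 361 for each divisor in increasing order:
199^1 ≡ 199 (mod 361)
199^2 ≡ 252 (mod 361)
199^3 ≡ 330 (mod 361)
199^6 ≡ 239 (mod 361)
199^9 ≡ 172 (mod 361)
199^18 ≡ 343 (mod 361)
199^19 ≡ 28 (mod 361)
199^38 ≡ 62 (mod 361)
199^57 ≡ 292 (mod 361)
199^114 ≡ 68 (mod 361)
199^171 ≡ 1 (mod 361) ✓
The smallest such exponent is 171, so the order of 199 is 171.

171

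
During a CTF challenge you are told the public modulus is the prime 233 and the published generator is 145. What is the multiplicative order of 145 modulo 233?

232

By Lagrange's theorem, ord_233(145) divides φ(233) = 233 − 1 = 232 = 2^3 · 29.
Divisors of 232: 1, 2, 4, 8, 29, 58, 116, 232.
Compute 145^d (mod 233) for the divisors d until we hit 1:
145^1 ≡ 145
145^2 ≡ 55
145^4 ≡ 229
145^8 ≡ 16
145^29 ≡ 221
145^58 ≡ 144
145^116 ≡ 232
145^232 ≡ 1
So ord_233(145) = 232.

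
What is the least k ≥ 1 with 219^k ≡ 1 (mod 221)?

24

The order of 219 must divide φ(221) = φ(13·17) = (13−1)·(17−1) = 12·16 = 192 = 2^6 · 3.
Divisors of 192: 1, 2, 3, 4, 6, 8, 12, 16, 24, 32, 48, 64, 96, 192.
Check 219^d mod 221 for each divisor in increasing order:
219^1 ≡ 219
219^2 ≡ 4
219^3 ≡ 213
219^4 ≡ 16
219^6 ≡ 64
219^8 ≡ 35
219^12 ≡ 118
219^16 ≡ 120
219^24 ≡ 1
Hence ord(219) = 24.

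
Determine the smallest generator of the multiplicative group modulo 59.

φ(59) = 59 − 1 = 58 = 2 · 29.
Test candidates g = 2, 3, … against the prime factors q ∈ {2, 29} of φ(59): g is a generator iff g^(58/q) ≢ 1 for every such q.
g = 2: 2^29 ≡ 58; 2^2 ≡ 4 — none is 1, so 2 is a primitive root.
So 2 is the smallest generator of (Z/59Z)^×.

2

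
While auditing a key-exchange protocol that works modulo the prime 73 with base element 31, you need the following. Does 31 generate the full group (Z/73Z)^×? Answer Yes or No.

Yes

φ(73) = 73 − 1 = 72 = 2^3 · 3^2.
It suffices to check that the order of 31 is not a proper divisor of 72: compute 31^(72/q) for q ∈ {2, 3}.
31^36 ≡ 72 (mod 73)  [q = 2: ≢ 1 ✓]
31^24 ≡ 64 (mod 73)  [q = 3: ≢ 1 ✓]
Every test exponent gives a nontrivial residue, hence 31 generates the full group.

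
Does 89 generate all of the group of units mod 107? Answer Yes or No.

φ(107) = 107 − 1 = 106 = 2 · 53.
Test 89^(106/q) mod 107 for each prime factor q of 106:
89^53 ≡ 1 (mod 107)  [q = 2: ≡ 1 ✗]
89^2 ≡ 3 (mod 107)  [q = 53: ≢ 1 ✓]
Since 89^53 ≡ 1, the order of 89 divides 53 < 106, so 89 is not a primitive root.

No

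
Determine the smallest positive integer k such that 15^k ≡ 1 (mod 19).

18

The order of 15 must divide φ(19) = 19 − 1 = 18 = 2 · 3^2.
Divisors of 18: 1, 2, 3, 6, 9, 18.
Compute 15^d (mod 19) for the divisors d until we hit 1:
15^1 ≡ 15 (mod 19)
15^2 ≡ 16 (mod 19)
15^3 ≡ 12 (mod 19)
15^6 ≡ 11 (mod 19)
15^9 ≡ 18 (mod 19)
15^18 ≡ 1 (mod 19) ✓
The smallest such exponent is 18, so the order of 15 is 18.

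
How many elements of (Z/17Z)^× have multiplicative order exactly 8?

φ(17) = 17 − 1 = 16 = 2^4.
Since (Z/17Z)^× is cyclic of order 16, the number of elements of order d is φ(d) when d | 16 and 0 otherwise.
8 = 2^3 divides 16, and φ(8) = 4.

4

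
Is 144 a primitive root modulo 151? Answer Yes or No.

No

φ(151) = 151 − 1 = 150 = 2 · 3 · 5^2.
Test 144^(150/q) mod 151 for each prime factor q of 150:
144^75 ≡ 1 (mod 151)  [q = 2: ≡ 1 ✗]
144^50 ≡ 32 (mod 151)  [q = 3: ≢ 1 ✓]
144^30 ≡ 8 (mod 151)  [q = 5: ≢ 1 ✓]
Since 144^75 ≡ 1, the order of 144 divides 75 < 150, so 144 is not a primitive root.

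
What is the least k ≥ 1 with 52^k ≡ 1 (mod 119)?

6

ord(52) | φ(119) = φ(7·17) = (7−1)·(17−1) = 6·16 = 96 = 2^5 · 3.
Divisors of 96: 1, 2, 3, 4, 6, 8, 12, 16, 24, 32, 48, 96.
Check 52^d mod 119 for each divisor in increasing order:
52^1 ≡ 52 (mod 119)
52^2 ≡ 86 (mod 119)
52^3 ≡ 69 (mod 119)
52^4 ≡ 18 (mod 119)
52^6 ≡ 1 (mod 119) ✓
The smallest such exponent is 6, so the order of 52 is 6.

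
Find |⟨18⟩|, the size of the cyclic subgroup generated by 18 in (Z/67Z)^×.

ord(18) | φ(67) = 67 − 1 = 66 = 2 · 3 · 11.
Divisors of 66: 1, 2, 3, 6, 11, 22, 33, 66.
Compute 18^d (mod 67) for the divisors d until we hit 1:
18^1 ≡ 18
18^2 ≡ 56
18^3 ≡ 3
18^6 ≡ 9
18^11 ≡ 38
18^22 ≡ 37
18^33 ≡ 66
18^66 ≡ 1
Hence ord(18) = 66.

66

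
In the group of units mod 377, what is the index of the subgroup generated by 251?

4

Since 251 ∈ (Z/377Z)^×, its order divides φ(377) = φ(13·29) = (13−1)·(29−1) = 12·28 = 336 = 2^4 · 3 · 7.
Divisors of 336: 1, 2, 3, 4, 6, 7, 8, 12, 14, 16, 21, 24, 28, 42, 48, 56, 84, 112, 168, 336.
Evaluate successive powers at the divisors of 336:
251^1 ≡ 251
251^2 ≡ 42
251^3 ≡ 363
251^4 ≡ 256
251^6 ≡ 196
251^7 ≡ 186
251^8 ≡ 315
251^12 ≡ 339
251^14 ≡ 289
251^16 ≡ 74
251^21 ≡ 220
251^24 ≡ 313
251^28 ≡ 204
251^42 ≡ 144
251^48 ≡ 326
251^56 ≡ 146
251^84 ≡ 1
Thus |⟨251⟩| = ord(251) = 84.
[(Z/377Z)^× : ⟨251⟩] = 336/84 = 4.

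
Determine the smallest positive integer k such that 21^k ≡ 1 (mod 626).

ord(21) | φ(626) = φ(2)·φ(313) = 1·312 = 312 = 2^3 · 3 · 13.
Divisors of 312: 1, 2, 3, 4, 6, 8, 12, 13, 24, 26, 39, 52, 78, 104, 156, 312.
Check 21^d mod 626 for each divisor in increasing order:
21^1 ≡ 21 (mod 626)
21^2 ≡ 441 (mod 626)
21^3 ≡ 497 (mod 626)
21^4 ≡ 421 (mod 626)
21^6 ≡ 365 (mod 626)
21^8 ≡ 83 (mod 626)
21^12 ≡ 513 (mod 626)
21^13 ≡ 131 (mod 626)
21^24 ≡ 249 (mod 626)
21^26 ≡ 259 (mod 626)
21^39 ≡ 125 (mod 626)
21^52 ≡ 99 (mod 626)
21^78 ≡ 601 (mod 626)
21^104 ≡ 411 (mod 626)
21^156 ≡ 625 (mod 626)
21^312 ≡ 1 (mod 626) ✓
The smallest such exponent is 312, so the order of 21 is 312.

312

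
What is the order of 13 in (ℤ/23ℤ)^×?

11

The order of 13 must divide φ(23) = 23 − 1 = 22 = 2 · 11.
Divisors of 22: 1, 2, 11, 22.
Test each divisor d:
13^1 ≡ 13
13^2 ≡ 8
13^11 ≡ 1
Therefore the multiplicative order of 13 modulo 23 is 11.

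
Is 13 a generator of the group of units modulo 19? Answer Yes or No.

Yes

φ(19) = 19 − 1 = 18 = 2 · 3^2.
It suffices to check that the order of 13 is not a proper divisor of 18: compute 13^(18/q) for q ∈ {2, 3}.
13^9 ≡ 18 (mod 19)  [q = 2: ≢ 1 ✓]
13^6 ≡ 11 (mod 19)  [q = 3: ≢ 1 ✓]
None equal 1, so ord_19(13) = 18: 13 is a primitive root.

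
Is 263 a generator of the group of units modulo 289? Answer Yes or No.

No

φ(289) = φ(17^2) = 17·(17−1) = 272 = 2^4 · 17.
It suffices to check that the order of 263 is not a proper divisor of 272: compute 263^(272/q) for q ∈ {2, 17}.
263^136 ≡ 1 (mod 289)  [q = 2: ≡ 1 ✗]
263^16 ≡ 18 (mod 289)  [q = 17: ≢ 1 ✓]
263^136 ≡ 1 shows ord(263) | 136, strictly less than φ(289); not a primitive root.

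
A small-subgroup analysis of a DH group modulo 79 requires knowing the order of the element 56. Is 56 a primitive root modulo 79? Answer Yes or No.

No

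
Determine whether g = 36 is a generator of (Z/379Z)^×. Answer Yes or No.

φ(379) = 379 − 1 = 378 = 2 · 3^3 · 7.
It suffices to check that the order of 36 is not a proper divisor of 378: compute 36^(378/q) for q ∈ {2, 3, 7}.
36^189 ≡ 1 (mod 379)  [q = 2: ≡ 1 ✗]
36^126 ≡ 1 (mod 379)  [q = 3: ≡ 1 ✗]
36^54 ≡ 138 (mod 379)  [q = 7: ≢ 1 ✓]
Since 36^189 ≡ 1, the order of 36 divides 189 < 378, so 36 is not a primitive root.

No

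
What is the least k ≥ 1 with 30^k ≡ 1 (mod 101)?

The order of 30 must divide φ(101) = 101 − 1 = 100 = 2^2 · 5^2.
Divisors of 100: 1, 2, 4, 5, 10, 20, 25, 50, 100.
Compute 30^d (mod 101) for the divisors d until we hit 1:
30^1 ≡ 30 (mod 101)
30^2 ≡ 92 (mod 101)
30^4 ≡ 81 (mod 101)
30^5 ≡ 6 (mod 101)
30^10 ≡ 36 (mod 101)
30^20 ≡ 84 (mod 101)
30^25 ≡ 100 (mod 101)
30^50 ≡ 1 (mod 101) ✓
Hence ord(30) = 50.

50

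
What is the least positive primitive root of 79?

φ(79) = 79 − 1 = 78 = 2 · 3 · 13.
Test candidates g = 2, 3, … against the prime factors q ∈ {2, 3, 13} of φ(79): g is a generator iff g^(78/q) ≢ 1 for every such q.
g = 2: 2^39 ≡ 1 — hits 1, so not a primitive root.
g = 3: 3^39 ≡ 78; 3^26 ≡ 23; 3^6 ≡ 18 — none is 1, so 3 is a primitive root.
So 3 is the smallest generator of (Z/79Z)^×.

3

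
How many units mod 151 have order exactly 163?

φ(151) = 151 − 1 = 150 = 2 · 3 · 5^2.
Since (Z/151Z)^× is cyclic of order 150, the number of elements of order d is φ(d) when d | 150 and 0 otherwise.
Here 150 is not a multiple of 163, so there are no elements of order 163.

0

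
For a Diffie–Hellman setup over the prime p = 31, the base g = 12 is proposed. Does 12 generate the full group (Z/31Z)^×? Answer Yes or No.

Yes

φ(31) = 31 − 1 = 30 = 2 · 3 · 5.
It suffices to check that the order of 12 is not a proper divisor of 30: compute 12^(30/q) for q ∈ {2, 3, 5}.
12^15 ≡ 30 (mod 31)  [q = 2: ≢ 1 ✓]
12^10 ≡ 25 (mod 31)  [q = 3: ≢ 1 ✓]
12^6 ≡ 2 (mod 31)  [q = 5: ≢ 1 ✓]
Every test exponent gives a nontrivial residue, hence 12 generates the full group.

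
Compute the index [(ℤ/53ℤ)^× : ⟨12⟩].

ord(12) | φ(53) = 53 − 1 = 52 = 2^2 · 13.
Divisors of 52: 1, 2, 4, 13, 26, 52.
Compute 12^d (mod 53) for the divisors d until we hit 1:
12^1 ≡ 12 (mod 53)
12^2 ≡ 38 (mod 53)
12^4 ≡ 13 (mod 53)
12^13 ≡ 23 (mod 53)
12^26 ≡ 52 (mod 53)
12^52 ≡ 1 (mod 53) ✓
Thus |⟨12⟩| = ord(12) = 52.
The index is φ(53) / ord(12) = 52 / 52 = 1.

1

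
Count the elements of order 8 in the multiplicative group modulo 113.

φ(113) = 113 − 1 = 112 = 2^4 · 7.
(Z/113Z)^× is cyclic (|G| = 112); a cyclic group of order m has exactly φ(d) elements of each order d | m, and none otherwise.
8 = 2^3 divides 112, and φ(8) = 4.

4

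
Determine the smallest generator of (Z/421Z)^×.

φ(421) = 421 − 1 = 420 = 2^2 · 3 · 5 · 7.
g is a primitive root iff g^(420/q) ≢ 1 (mod 421) for each prime q ∈ {2, 3, 5, 7}.
g = 2: 2^210 ≡ 420; 2^140 ≡ 400; 2^84 ≡ 279; 2^60 ≡ 370 — none is 1, so 2 is a primitive root.
The smallest primitive root modulo 421 is 2.

2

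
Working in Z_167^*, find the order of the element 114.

83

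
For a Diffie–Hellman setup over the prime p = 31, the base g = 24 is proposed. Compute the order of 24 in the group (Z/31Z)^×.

The order of 24 must divide φ(31) = 31 − 1 = 30 = 2 · 3 · 5.
Divisors of 30: 1, 2, 3, 5, 6, 10, 15, 30.
Evaluate successive powers at the divisors of 30:
24^1 ≡ 24
24^2 ≡ 18
24^3 ≡ 29
24^5 ≡ 26
24^6 ≡ 4
24^10 ≡ 25
24^15 ≡ 30
24^30 ≡ 1
The smallest such exponent is 30, so the order of 24 is 30.

30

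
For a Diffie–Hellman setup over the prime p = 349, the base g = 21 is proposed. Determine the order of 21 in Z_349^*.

116

The order of 21 must divide φ(349) = 349 − 1 = 348 = 2^2 · 3 · 29.
Divisors of 348: 1, 2, 3, 4, 6, 12, 29, 58, 87, 116, 174, 348.
Evaluate successive powers at the divisors of 348:
21^1 ≡ 21 (mod 349)
21^2 ≡ 92 (mod 349)
21^3 ≡ 187 (mod 349)
21^4 ≡ 88 (mod 349)
21^6 ≡ 69 (mod 349)
21^12 ≡ 224 (mod 349)
21^29 ≡ 136 (mod 349)
21^58 ≡ 348 (mod 349)
21^87 ≡ 213 (mod 349)
21^116 ≡ 1 (mod 349) ✓
Therefore the multiplicative order of 21 modulo 349 is 116.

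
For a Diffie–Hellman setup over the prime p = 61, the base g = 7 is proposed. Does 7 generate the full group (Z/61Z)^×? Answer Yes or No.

Yes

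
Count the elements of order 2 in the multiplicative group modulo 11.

1

φ(11) = 11 − 1 = 10 = 2 · 5.
Since (Z/11Z)^× is cyclic of order 10, the number of elements of order d is φ(d) when d | 10 and 0 otherwise.
2 | 10, and φ(2) = 2 − 1 = 1.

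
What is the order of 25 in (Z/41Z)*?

10

By Lagrange's theorem, ord_41(25) divides φ(41) = 41 − 1 = 40 = 2^3 · 5.
Divisors of 40: 1, 2, 4, 5, 8, 10, 20, 40.
Test each divisor d:
25^1 ≡ 25
25^2 ≡ 10
25^4 ≡ 18
25^5 ≡ 40
25^8 ≡ 37
25^10 ≡ 1
The smallest such exponent is 10, so the order of 25 is 10.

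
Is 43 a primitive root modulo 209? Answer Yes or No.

No

209 = 11 · 19 is a product of two distinct odd primes, so (Z/209Z)^× ≅ (Z/11Z)^× × (Z/19Z)^× is not cyclic.
No primitive root modulo 209 exists; in particular 43 is not one.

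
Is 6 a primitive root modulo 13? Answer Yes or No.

Yes

φ(13) = 13 − 1 = 12 = 2^2 · 3.
It suffices to check that the order of 6 is not a proper divisor of 12: compute 6^(12/q) for q ∈ {2, 3}.
6^6 ≡ 12 (mod 13)  [q = 2: ≢ 1 ✓]
6^4 ≡ 9 (mod 13)  [q = 3: ≢ 1 ✓]
Every test exponent gives a nontrivial residue, hence 6 generates the full group.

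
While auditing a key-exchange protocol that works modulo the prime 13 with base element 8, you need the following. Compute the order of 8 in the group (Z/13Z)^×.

4

The order of 8 must divide φ(13) = 13 − 1 = 12 = 2^2 · 3.
Divisors of 12: 1, 2, 3, 4, 6, 12.
Evaluate successive powers at the divisors of 12:
8^1 ≡ 8 (mod 13)
8^2 ≡ 12 (mod 13)
8^3 ≡ 5 (mod 13)
8^4 ≡ 1 (mod 13) ✓
The smallest such exponent is 4, so the order of 8 is 4.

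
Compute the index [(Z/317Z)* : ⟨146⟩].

By Lagrange's theorem, ord_317(146) divides φ(317) = 317 − 1 = 316 = 2^2 · 79.
Divisors of 316: 1, 2, 4, 79, 158, 316.
Compute 146^d (mod 317) for the divisors d until we hit 1:
146^1 ≡ 146 (mod 317)
146^2 ≡ 77 (mod 317)
146^4 ≡ 223 (mod 317)
146^79 ≡ 114 (mod 317)
146^158 ≡ 316 (mod 317)
146^316 ≡ 1 (mod 317) ✓
The order of 146 is 316, so the subgroup it generates has 316 elements.
Index = |(Z/317Z)^×| / |⟨146⟩| = 316 / 316 = 1.

1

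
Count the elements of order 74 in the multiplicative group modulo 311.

0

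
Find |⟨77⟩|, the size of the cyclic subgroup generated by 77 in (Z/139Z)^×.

23

By Lagrange's theorem, ord_139(77) divides φ(139) = 139 − 1 = 138 = 2 · 3 · 23.
Divisors of 138: 1, 2, 3, 6, 23, 46, 69, 138.
Test each divisor d:
77^1 ≡ 77
77^2 ≡ 91
77^3 ≡ 57
77^6 ≡ 52
77^23 ≡ 1
The smallest such exponent is 23, so the order of 77 is 23.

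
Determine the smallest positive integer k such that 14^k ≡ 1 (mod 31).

By Lagrange's theorem, ord_31(14) divides φ(31) = 31 − 1 = 30 = 2 · 3 · 5.
Divisors of 30: 1, 2, 3, 5, 6, 10, 15, 30.
Check 14^d mod 31 for each divisor in increasing order:
14^1 ≡ 14 (mod 31)
14^2 ≡ 10 (mod 31)
14^3 ≡ 16 (mod 31)
14^5 ≡ 5 (mod 31)
14^6 ≡ 8 (mod 31)
14^10 ≡ 25 (mod 31)
14^15 ≡ 1 (mod 31) ✓
The smallest such exponent is 15, so the order of 14 is 15.

15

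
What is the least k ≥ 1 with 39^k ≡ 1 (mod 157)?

By Lagrange's theorem, ord_157(39) divides φ(157) = 157 − 1 = 156 = 2^2 · 3 · 13.
Divisors of 156: 1, 2, 3, 4, 6, 12, 13, 26, 39, 52, 78, 156.
Check 39^d mod 157 for each divisor in increasing order:
39^1 ≡ 39
39^2 ≡ 108
39^3 ≡ 130
39^4 ≡ 46
39^6 ≡ 101
39^12 ≡ 153
39^13 ≡ 1
The smallest such exponent is 13, so the order of 39 is 13.

13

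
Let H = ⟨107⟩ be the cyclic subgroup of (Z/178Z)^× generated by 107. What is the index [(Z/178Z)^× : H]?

2

ord(107) | φ(178) = φ(2)·φ(89) = 1·88 = 88 = 2^3 · 11.
Divisors of 88: 1, 2, 4, 8, 11, 22, 44, 88.
Evaluate successive powers at the divisors of 88:
107^1 ≡ 107 (mod 178)
107^2 ≡ 57 (mod 178)
107^4 ≡ 45 (mod 178)
107^8 ≡ 67 (mod 178)
107^11 ≡ 123 (mod 178)
107^22 ≡ 177 (mod 178)
107^44 ≡ 1 (mod 178) ✓
Thus |⟨107⟩| = ord(107) = 44.
Index = |(Z/178Z)^×| / |⟨107⟩| = 88 / 44 = 2.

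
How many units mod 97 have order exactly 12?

φ(97) = 97 − 1 = 96 = 2^5 · 3.
(Z/97Z)^× is cyclic (|G| = 96); a cyclic group of order m has exactly φ(d) elements of each order d | m, and none otherwise.
12 = 2^2 · 3 divides 96, and φ(12) = 4.

4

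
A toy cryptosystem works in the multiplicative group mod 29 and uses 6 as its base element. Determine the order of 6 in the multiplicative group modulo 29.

The order of 6 must divide φ(29) = 29 − 1 = 28 = 2^2 · 7.
Divisors of 28: 1, 2, 4, 7, 14, 28.
Check 6^d mod 29 for each divisor in increasing order:
6^1 ≡ 6 (mod 29)
6^2 ≡ 7 (mod 29)
6^4 ≡ 20 (mod 29)
6^7 ≡ 28 (mod 29)
6^14 ≡ 1 (mod 29) ✓
Therefore the multiplicative order of 6 modulo 29 is 14.

14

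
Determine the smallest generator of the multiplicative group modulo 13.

φ(13) = 13 − 1 = 12 = 2^2 · 3.
g is a primitive root iff g^(12/q) ≢ 1 (mod 13) for each prime q ∈ {2, 3}.
g = 2: 2^6 ≡ 12; 2^4 ≡ 3 — none is 1, so 2 is a primitive root.
Hence the least primitive root of 13 is 2.

2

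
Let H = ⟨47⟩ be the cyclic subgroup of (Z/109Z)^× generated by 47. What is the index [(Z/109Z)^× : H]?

1

ord(47) | φ(109) = 109 − 1 = 108 = 2^2 · 3^3.
Divisors of 108: 1, 2, 3, 4, 6, 9, 12, 18, 27, 36, 54, 108.
Evaluate successive powers at the divisors of 108:
47^1 ≡ 47 (mod 109)
47^2 ≡ 29 (mod 109)
47^3 ≡ 55 (mod 109)
47^4 ≡ 78 (mod 109)
47^6 ≡ 82 (mod 109)
47^9 ≡ 41 (mod 109)
47^12 ≡ 75 (mod 109)
47^18 ≡ 46 (mod 109)
47^27 ≡ 33 (mod 109)
47^36 ≡ 45 (mod 109)
47^54 ≡ 108 (mod 109)
47^108 ≡ 1 (mod 109) ✓
So ord_109(47) = 108, hence |⟨47⟩| = 108.
[(Z/109Z)^× : ⟨47⟩] = 108/108 = 1.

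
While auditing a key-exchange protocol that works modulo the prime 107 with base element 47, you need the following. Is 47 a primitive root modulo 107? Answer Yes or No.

φ(107) = 107 − 1 = 106 = 2 · 53.
It suffices to check that the order of 47 is not a proper divisor of 106: compute 47^(106/q) for q ∈ {2, 53}.
47^53 ≡ 1 (mod 107)  [q = 2: ≡ 1 ✗]
47^2 ≡ 69 (mod 107)  [q = 53: ≢ 1 ✓]
47^53 ≡ 1 shows ord(47) | 53, strictly less than φ(107); not a primitive root.

No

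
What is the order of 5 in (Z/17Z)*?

16

ord(5) | φ(17) = 17 − 1 = 16 = 2^4.
Divisors of 16: 1, 2, 4, 8, 16.
Evaluate successive powers at the divisors of 16:
5^1 ≡ 5 (mod 17)
5^2 ≡ 8 (mod 17)
5^4 ≡ 13 (mod 17)
5^8 ≡ 16 (mod 17)
5^16 ≡ 1 (mod 17) ✓
So ord_17(5) = 16.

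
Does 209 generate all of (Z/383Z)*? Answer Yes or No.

Yes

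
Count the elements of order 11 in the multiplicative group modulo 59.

φ(59) = 59 − 1 = 58 = 2 · 29.
(Z/59Z)^× is cyclic (|G| = 58); a cyclic group of order m has exactly φ(d) elements of each order d | m, and none otherwise.
Since 11 ∤ 58, the count is 0.

0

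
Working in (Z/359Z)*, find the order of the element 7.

358

By Lagrange's theorem, ord_359(7) divides φ(359) = 359 − 1 = 358 = 2 · 179.
Divisors of 358: 1, 2, 179, 358.
Check 7^d mod 359 for each divisor in increasing order:
7^1 ≡ 7 (mod 359)
7^2 ≡ 49 (mod 359)
7^179 ≡ 358 (mod 359)
7^358 ≡ 1 (mod 359) ✓
Therefore the multiplicative order of 7 modulo 359 is 358.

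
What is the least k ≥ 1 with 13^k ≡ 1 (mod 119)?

Since 13 ∈ (Z/119Z)^×, its order divides φ(119) = φ(7·17) = (7−1)·(17−1) = 6·16 = 96 = 2^5 · 3.
Divisors of 96: 1, 2, 3, 4, 6, 8, 12, 16, 24, 32, 48, 96.
Compute 13^d (mod 119) for the divisors d until we hit 1:
13^1 ≡ 13 (mod 119)
13^2 ≡ 50 (mod 119)
13^3 ≡ 55 (mod 119)
13^4 ≡ 1 (mod 119) ✓
Therefore the multiplicative order of 13 modulo 119 is 4.

4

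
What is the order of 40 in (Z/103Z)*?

102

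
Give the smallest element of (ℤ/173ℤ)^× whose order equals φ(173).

φ(173) = 173 − 1 = 172 = 2^2 · 43.
g is a primitive root iff g^(172/q) ≢ 1 (mod 173) for each prime q ∈ {2, 43}.
g = 2: 2^86 ≡ 172; 2^4 ≡ 16 — none is 1, so 2 is a primitive root.
Hence the least primitive root of 173 is 2.

2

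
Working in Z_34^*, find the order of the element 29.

16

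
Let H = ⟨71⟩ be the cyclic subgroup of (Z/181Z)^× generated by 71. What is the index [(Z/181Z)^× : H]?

3

By Lagrange's theorem, ord_181(71) divides φ(181) = 181 − 1 = 180 = 2^2 · 3^2 · 5.
Divisors of 180: 1, 2, 3, 4, 5, 6, 9, 10, 12, 15, 18, 20, 30, 36, 45, 60, 90, 180.
Check 71^d mod 181 for each divisor in increasing order:
71^1 ≡ 71 (mod 181)
71^2 ≡ 154 (mod 181)
71^3 ≡ 74 (mod 181)
71^4 ≡ 5 (mod 181)
71^5 ≡ 174 (mod 181)
71^6 ≡ 46 (mod 181)
71^9 ≡ 146 (mod 181)
71^10 ≡ 49 (mod 181)
71^12 ≡ 125 (mod 181)
71^15 ≡ 19 (mod 181)
71^18 ≡ 139 (mod 181)
71^20 ≡ 48 (mod 181)
71^30 ≡ 180 (mod 181)
71^36 ≡ 135 (mod 181)
71^45 ≡ 162 (mod 181)
71^60 ≡ 1 (mod 181) ✓
So ord_181(71) = 60, hence |⟨71⟩| = 60.
Index = |(Z/181Z)^×| / |⟨71⟩| = 180 / 60 = 3.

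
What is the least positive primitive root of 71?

7

φ(71) = 71 − 1 = 70 = 2 · 5 · 7.
Test candidates g = 2, 3, … against the prime factors q ∈ {2, 5, 7} of φ(71): g is a generator iff g^(70/q) ≢ 1 for every such q.
g = 2: 2^35 ≡ 1 — hits 1, so not a primitive root.
g = 3: 3^35 ≡ 1 — hits 1, so not a primitive root.
g = 4: 4^35 ≡ 1 — hits 1, so not a primitive root.
g = 5: 5^35 ≡ 1 — hits 1, so not a primitive root.
g = 6: 6^35 ≡ 1 — hits 1, so not a primitive root.
g = 7: 7^35 ≡ 70; 7^14 ≡ 54; 7^10 ≡ 45 — none is 1, so 7 is a primitive root.
Hence the least primitive root of 71 is 7.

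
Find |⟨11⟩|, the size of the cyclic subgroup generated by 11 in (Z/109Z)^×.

ord(11) | φ(109) = 109 − 1 = 108 = 2^2 · 3^3.
Divisors of 108: 1, 2, 3, 4, 6, 9, 12, 18, 27, 36, 54, 108.
Evaluate successive powers at the divisors of 108:
11^1 ≡ 11 (mod 109)
11^2 ≡ 12 (mod 109)
11^3 ≡ 23 (mod 109)
11^4 ≡ 35 (mod 109)
11^6 ≡ 93 (mod 109)
11^9 ≡ 68 (mod 109)
11^12 ≡ 38 (mod 109)
11^18 ≡ 46 (mod 109)
11^27 ≡ 76 (mod 109)
11^36 ≡ 45 (mod 109)
11^54 ≡ 108 (mod 109)
11^108 ≡ 1 (mod 109) ✓
Hence ord(11) = 108.

108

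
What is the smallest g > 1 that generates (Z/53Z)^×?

φ(53) = 53 − 1 = 52 = 2^2 · 13.
Test candidates g = 2, 3, … against the prime factors q ∈ {2, 13} of φ(53): g is a generator iff g^(52/q) ≢ 1 for every such q.
g = 2: 2^26 ≡ 52; 2^4 ≡ 16 — none is 1, so 2 is a primitive root.
Hence the least primitive root of 53 is 2.

2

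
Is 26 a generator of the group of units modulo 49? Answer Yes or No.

Yes

φ(49) = φ(7^2) = 7·(7−1) = 42 = 2 · 3 · 7.
It suffices to check that the order of 26 is not a proper divisor of 42: compute 26^(42/q) for q ∈ {2, 3, 7}.
26^21 ≡ 48 (mod 49)  [q = 2: ≢ 1 ✓]
26^14 ≡ 18 (mod 49)  [q = 3: ≢ 1 ✓]
26^6 ≡ 29 (mod 49)  [q = 7: ≢ 1 ✓]
All checks pass, so 26 has order 42 and is a primitive root modulo 49.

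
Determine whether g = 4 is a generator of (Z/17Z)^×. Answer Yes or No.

φ(17) = 17 − 1 = 16 = 2^4.
Test 4^(16/q) mod 17 for each prime factor q of 16:
4^8 ≡ 1 (mod 17)  [q = 2: ≡ 1 ✗]
The check at q = 2 fails, so 4 generates a proper subgroup.

No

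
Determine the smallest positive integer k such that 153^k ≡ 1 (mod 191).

19

Since 153 ∈ (Z/191Z)^×, its order divides φ(191) = 191 − 1 = 190 = 2 · 5 · 19.
Divisors of 190: 1, 2, 5, 10, 19, 38, 95, 190.
Test each divisor d:
153^1 ≡ 153
153^2 ≡ 107
153^5 ≡ 36
153^10 ≡ 150
153^19 ≡ 1
Therefore the multiplicative order of 153 modulo 191 is 19.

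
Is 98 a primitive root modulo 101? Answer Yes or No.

φ(101) = 101 − 1 = 100 = 2^2 · 5^2.
Test 98^(100/q) mod 101 for each prime factor q of 100:
98^50 ≡ 100 (mod 101)  [q = 2: ≢ 1 ✓]
98^20 ≡ 84 (mod 101)  [q = 5: ≢ 1 ✓]
None equal 1, so ord_101(98) = 100: 98 is a primitive root.

Yes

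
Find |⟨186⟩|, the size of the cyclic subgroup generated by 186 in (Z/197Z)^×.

The order of 186 must divide φ(197) = 197 − 1 = 196 = 2^2 · 7^2.
Divisors of 196: 1, 2, 4, 7, 14, 28, 49, 98, 196.
Evaluate successive powers at the divisors of 196:
186^1 ≡ 186
186^2 ≡ 121
186^4 ≡ 63
186^7 ≡ 69
186^14 ≡ 33
186^28 ≡ 104
186^49 ≡ 14
186^98 ≡ 196
186^196 ≡ 1
Therefore the multiplicative order of 186 modulo 197 is 196.

196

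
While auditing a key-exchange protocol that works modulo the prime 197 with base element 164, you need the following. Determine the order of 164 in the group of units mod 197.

7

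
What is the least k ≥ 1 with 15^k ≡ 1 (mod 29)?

ord(15) | φ(29) = 29 − 1 = 28 = 2^2 · 7.
Divisors of 28: 1, 2, 4, 7, 14, 28.
Check 15^d mod 29 for each divisor in increasing order:
15^1 ≡ 15 (mod 29)
15^2 ≡ 22 (mod 29)
15^4 ≡ 20 (mod 29)
15^7 ≡ 17 (mod 29)
15^14 ≡ 28 (mod 29)
15^28 ≡ 1 (mod 29) ✓
The smallest such exponent is 28, so the order of 15 is 28.

28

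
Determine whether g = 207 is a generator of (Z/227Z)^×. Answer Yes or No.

φ(227) = 227 − 1 = 226 = 2 · 113.
207 is a primitive root mod 227 iff 207^(φ(227)/q) ≢ 1 for every prime q | φ(227), i.e. q ∈ {2, 113}.
207^113 ≡ 1 (mod 227)  [q = 2: ≡ 1 ✗]
207^2 ≡ 173 (mod 227)  [q = 113: ≢ 1 ✓]
207^113 ≡ 1 shows ord(207) | 113, strictly less than φ(227); not a primitive root.

No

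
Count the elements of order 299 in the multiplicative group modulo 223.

0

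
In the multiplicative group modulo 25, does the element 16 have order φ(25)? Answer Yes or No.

φ(25) = φ(5^2) = 5·(5−1) = 20 = 2^2 · 5.
Test 16^(20/q) mod 25 for each prime factor q of 20:
16^10 ≡ 1 (mod 25)  [q = 2: ≡ 1 ✗]
16^4 ≡ 11 (mod 25)  [q = 5: ≢ 1 ✓]
Since 16^10 ≡ 1, the order of 16 divides 10 < 20, so 16 is not a primitive root.

No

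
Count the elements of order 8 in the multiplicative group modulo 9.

0

φ(9) = φ(3^2) = 3·(3−1) = 6 = 2 · 3.
Since (Z/9Z)^× is cyclic of order 6, the number of elements of order d is φ(d) when d | 6 and 0 otherwise.
Since 8 ∤ 6, the count is 0.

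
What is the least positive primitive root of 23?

5

φ(23) = 23 − 1 = 22 = 2 · 11.
Test candidates g = 2, 3, … against the prime factors q ∈ {2, 11} of φ(23): g is a generator iff g^(22/q) ≢ 1 for every such q.
g = 2: 2^11 ≡ 1 — hits 1, so not a primitive root.
g = 3: 3^11 ≡ 1 — hits 1, so not a primitive root.
g = 4: 4^11 ≡ 1 — hits 1, so not a primitive root.
g = 5: 5^11 ≡ 22; 5^2 ≡ 2 — none is 1, so 5 is a primitive root.
So 5 is the smallest generator of (Z/23Z)^×.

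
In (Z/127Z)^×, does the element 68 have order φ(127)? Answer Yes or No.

φ(127) = 127 − 1 = 126 = 2 · 3^2 · 7.
68 is a primitive root mod 127 iff 68^(φ(127)/q) ≢ 1 for every prime q | φ(127), i.e. q ∈ {2, 3, 7}.
68^63 ≡ 1 (mod 127)  [q = 2: ≡ 1 ✗]
68^42 ≡ 19 (mod 127)  [q = 3: ≢ 1 ✓]
68^18 ≡ 1 (mod 127)  [q = 7: ≡ 1 ✗]
Since 68^63 ≡ 1, the order of 68 divides 63 < 126, so 68 is not a primitive root.

No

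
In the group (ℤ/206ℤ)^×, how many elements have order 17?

φ(206) = φ(2)·φ(103) = 1·102 = 102 = 2 · 3 · 17.
(Z/206Z)^× is cyclic (|G| = 102); a cyclic group of order m has exactly φ(d) elements of each order d | m, and none otherwise.
17 | 102, and φ(17) = 17 − 1 = 16.

16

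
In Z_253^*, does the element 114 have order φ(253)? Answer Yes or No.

No

253 = 11 · 23 is a product of two distinct odd primes, so (Z/253Z)^× ≅ (Z/11Z)^× × (Z/23Z)^× is not cyclic.
No primitive root modulo 253 exists; in particular 114 is not one.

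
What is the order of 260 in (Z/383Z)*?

The order of 260 must divide φ(383) = 383 − 1 = 382 = 2 · 191.
Divisors of 382: 1, 2, 191, 382.
Compute 260^d (mod 383) for the divisors d until we hit 1:
260^1 ≡ 260
260^2 ≡ 192
260^191 ≡ 1
Hence ord(260) = 191.

191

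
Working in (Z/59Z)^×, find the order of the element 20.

The order of 20 must divide φ(59) = 59 − 1 = 58 = 2 · 29.
Divisors of 58: 1, 2, 29, 58.
Check 20^d mod 59 for each divisor in increasing order:
20^1 ≡ 20 (mod 59)
20^2 ≡ 46 (mod 59)
20^29 ≡ 1 (mod 59) ✓
Therefore the multiplicative order of 20 modulo 59 is 29.

29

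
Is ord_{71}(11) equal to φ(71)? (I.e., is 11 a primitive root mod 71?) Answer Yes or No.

Yes

φ(71) = 71 − 1 = 70 = 2 · 5 · 7.
An element g generates (Z/71Z)^× iff g^(70/q) ≢ 1 (mod 71) for each prime q ∈ {2, 5, 7}.
11^35 ≡ 70 (mod 71)  [q = 2: ≢ 1 ✓]
11^14 ≡ 54 (mod 71)  [q = 5: ≢ 1 ✓]
11^10 ≡ 32 (mod 71)  [q = 7: ≢ 1 ✓]
None equal 1, so ord_71(11) = 70: 11 is a primitive root.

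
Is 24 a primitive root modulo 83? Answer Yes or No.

Yes

φ(83) = 83 − 1 = 82 = 2 · 41.
An element g generates (Z/83Z)^× iff g^(82/q) ≢ 1 (mod 83) for each prime q ∈ {2, 41}.
24^41 ≡ 82 (mod 83)  [q = 2: ≢ 1 ✓]
24^2 ≡ 78 (mod 83)  [q = 41: ≢ 1 ✓]
None equal 1, so ord_83(24) = 82: 24 is a primitive root.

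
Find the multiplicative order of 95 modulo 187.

80

ord(95) | φ(187) = φ(11·17) = (11−1)·(17−1) = 10·16 = 160 = 2^5 · 5.
Divisors of 160: 1, 2, 4, 5, 8, 10, 16, 20, 32, 40, 80, 160.
Test each divisor d:
95^1 ≡ 95
95^2 ≡ 49
95^4 ≡ 157
95^5 ≡ 142
95^8 ≡ 152
95^10 ≡ 155
95^16 ≡ 103
95^20 ≡ 89
95^32 ≡ 137
95^40 ≡ 67
95^80 ≡ 1
The smallest such exponent is 80, so the order of 95 is 80.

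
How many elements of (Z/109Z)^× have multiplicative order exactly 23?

φ(109) = 109 − 1 = 108 = 2^2 · 3^3.
(Z/109Z)^× is cyclic (|G| = 108); a cyclic group of order m has exactly φ(d) elements of each order d | m, and none otherwise.
Here 108 is not a multiple of 23, so there are no elements of order 23.

0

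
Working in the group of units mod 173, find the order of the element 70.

172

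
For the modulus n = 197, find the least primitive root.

φ(197) = 197 − 1 = 196 = 2^2 · 7^2.
g is a primitive root iff g^(196/q) ≢ 1 (mod 197) for each prime q ∈ {2, 7}.
g = 2: 2^98 ≡ 196; 2^28 ≡ 104 — none is 1, so 2 is a primitive root.
The smallest primitive root modulo 197 is 2.

2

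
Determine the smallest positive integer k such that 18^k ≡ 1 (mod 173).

By Lagrange's theorem, ord_173(18) divides φ(173) = 173 − 1 = 172 = 2^2 · 43.
Divisors of 172: 1, 2, 4, 43, 86, 172.
Test each divisor d:
18^1 ≡ 18 (mod 173)
18^2 ≡ 151 (mod 173)
18^4 ≡ 138 (mod 173)
18^43 ≡ 93 (mod 173)
18^86 ≡ 172 (mod 173)
18^172 ≡ 1 (mod 173) ✓
Therefore the multiplicative order of 18 modulo 173 is 172.

172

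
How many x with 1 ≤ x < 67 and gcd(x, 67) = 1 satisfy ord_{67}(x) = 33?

φ(67) = 67 − 1 = 66 = 2 · 3 · 11.
(Z/67Z)^× is cyclic (|G| = 66); a cyclic group of order m has exactly φ(d) elements of each order d | m, and none otherwise.
33 = 3 · 11 divides 66, and φ(33) = 20.

20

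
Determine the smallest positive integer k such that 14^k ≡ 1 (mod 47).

ord(14) | φ(47) = 47 − 1 = 46 = 2 · 23.
Divisors of 46: 1, 2, 23, 46.
Compute 14^d (mod 47) for the divisors d until we hit 1:
14^1 ≡ 14 (mod 47)
14^2 ≡ 8 (mod 47)
14^23 ≡ 1 (mod 47) ✓
So ord_47(14) = 23.

23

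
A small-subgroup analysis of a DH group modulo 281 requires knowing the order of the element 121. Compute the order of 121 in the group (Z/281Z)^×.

140

ord(121) | φ(281) = 281 − 1 = 280 = 2^3 · 5 · 7.
Divisors of 280: 1, 2, 4, 5, 7, 8, 10, 14, 20, 28, 35, 40, 56, 70, 140, 280.
Check 121^d mod 281 for each divisor in increasing order:
121^1 ≡ 121 (mod 281)
121^2 ≡ 29 (mod 281)
121^4 ≡ 279 (mod 281)
121^5 ≡ 39 (mod 281)
121^7 ≡ 7 (mod 281)
121^8 ≡ 4 (mod 281)
121^10 ≡ 116 (mod 281)
121^14 ≡ 49 (mod 281)
121^20 ≡ 249 (mod 281)
121^28 ≡ 153 (mod 281)
121^35 ≡ 228 (mod 281)
121^40 ≡ 181 (mod 281)
121^56 ≡ 86 (mod 281)
121^70 ≡ 280 (mod 281)
121^140 ≡ 1 (mod 281) ✓
Hence ord(121) = 140.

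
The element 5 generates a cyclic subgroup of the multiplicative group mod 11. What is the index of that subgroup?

2

By Lagrange's theorem, ord_11(5) divides φ(11) = 11 − 1 = 10 = 2 · 5.
Divisors of 10: 1, 2, 5, 10.
Evaluate successive powers at the divisors of 10:
5^1 ≡ 5 (mod 11)
5^2 ≡ 3 (mod 11)
5^5 ≡ 1 (mod 11) ✓
Thus |⟨5⟩| = ord(5) = 5.
Index = |(Z/11Z)^×| / |⟨5⟩| = 10 / 5 = 2.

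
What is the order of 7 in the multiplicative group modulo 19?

By Lagrange's theorem, ord_19(7) divides φ(19) = 19 − 1 = 18 = 2 · 3^2.
Divisors of 18: 1, 2, 3, 6, 9, 18.
Evaluate successive powers at the divisors of 18:
7^1 ≡ 7 (mod 19)
7^2 ≡ 11 (mod 19)
7^3 ≡ 1 (mod 19) ✓
So ord_19(7) = 3.

3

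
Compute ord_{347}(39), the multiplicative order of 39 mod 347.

173

The order of 39 must divide φ(347) = 347 − 1 = 346 = 2 · 173.
Divisors of 346: 1, 2, 173, 346.
Check 39^d mod 347 for each divisor in increasing order:
39^1 ≡ 39 (mod 347)
39^2 ≡ 133 (mod 347)
39^173 ≡ 1 (mod 347) ✓
Therefore the multiplicative order of 39 modulo 347 is 173.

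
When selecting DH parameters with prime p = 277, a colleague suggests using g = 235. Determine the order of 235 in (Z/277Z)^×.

Since 235 ∈ (Z/277Z)^×, its order divides φ(277) = 277 − 1 = 276 = 2^2 · 3 · 23.
Divisors of 276: 1, 2, 3, 4, 6, 12, 23, 46, 69, 92, 138, 276.
Test each divisor d:
235^1 ≡ 235 (mod 277)
235^2 ≡ 102 (mod 277)
235^3 ≡ 148 (mod 277)
235^4 ≡ 155 (mod 277)
235^6 ≡ 21 (mod 277)
235^12 ≡ 164 (mod 277)
235^23 ≡ 217 (mod 277)
235^46 ≡ 276 (mod 277)
235^69 ≡ 60 (mod 277)
235^92 ≡ 1 (mod 277) ✓
Therefore the multiplicative order of 235 modulo 277 is 92.

92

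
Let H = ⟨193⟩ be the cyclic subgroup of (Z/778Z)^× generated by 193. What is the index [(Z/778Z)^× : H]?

4

ord(193) | φ(778) = φ(2)·φ(389) = 1·388 = 388 = 2^2 · 97.
Divisors of 388: 1, 2, 4, 97, 194, 388.
Test each divisor d:
193^1 ≡ 193
193^2 ≡ 683
193^4 ≡ 467
193^97 ≡ 1
So ord_778(193) = 97, hence |⟨193⟩| = 97.
The index is φ(778) / ord(193) = 388 / 97 = 4.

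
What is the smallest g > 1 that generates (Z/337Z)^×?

φ(337) = 337 − 1 = 336 = 2^4 · 3 · 7.
g is a primitive root iff g^(336/q) ≢ 1 (mod 337) for each prime q ∈ {2, 3, 7}.
g = 2: 2^168 ≡ 1 — hits 1, so not a primitive root.
g = 3: 3^168 ≡ 1 — hits 1, so not a primitive root.
g = 4: 4^168 ≡ 1 — hits 1, so not a primitive root.
g = 5: 5^168 ≡ 336; 5^112 ≡ 1 — hits 1, so not a primitive root.
g = 6: 6^168 ≡ 1 — hits 1, so not a primitive root.
g = 7: 7^168 ≡ 1 — hits 1, so not a primitive root.
g = 8: 8^168 ≡ 1 — hits 1, so not a primitive root.
g = 9: 9^168 ≡ 1 — hits 1, so not a primitive root.
g = 10: 10^168 ≡ 336; 10^112 ≡ 128; 10^48 ≡ 175 — none is 1, so 10 is a primitive root.
Hence the least primitive root of 337 is 10.

10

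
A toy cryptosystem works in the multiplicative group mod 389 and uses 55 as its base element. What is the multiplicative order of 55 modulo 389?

The order of 55 must divide φ(389) = 389 − 1 = 388 = 2^2 · 97.
Divisors of 388: 1, 2, 4, 97, 194, 388.
Evaluate successive powers at the divisors of 388:
55^1 ≡ 55
55^2 ≡ 302
55^4 ≡ 178
55^97 ≡ 1
So ord_389(55) = 97.

97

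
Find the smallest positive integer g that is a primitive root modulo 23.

5

φ(23) = 23 − 1 = 22 = 2 · 11.
g is a primitive root iff g^(22/q) ≢ 1 (mod 23) for each prime q ∈ {2, 11}.
g = 2: 2^11 ≡ 1 — hits 1, so not a primitive root.
g = 3: 3^11 ≡ 1 — hits 1, so not a primitive root.
g = 4: 4^11 ≡ 1 — hits 1, so not a primitive root.
g = 5: 5^11 ≡ 22; 5^2 ≡ 2 — none is 1, so 5 is a primitive root.
The smallest primitive root modulo 23 is 5.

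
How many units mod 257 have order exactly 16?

8

φ(257) = 257 − 1 = 256 = 2^8.
Since (Z/257Z)^× is cyclic of order 256, the number of elements of order d is φ(d) when d | 256 and 0 otherwise.
16 = 2^4 divides 256, and φ(16) = 8.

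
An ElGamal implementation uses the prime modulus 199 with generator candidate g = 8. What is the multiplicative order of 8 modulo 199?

33

ord(8) | φ(199) = 199 − 1 = 198 = 2 · 3^2 · 11.
Divisors of 198: 1, 2, 3, 6, 9, 11, 18, 22, 33, 66, 99, 198.
Test each divisor d:
8^1 ≡ 8 (mod 199)
8^2 ≡ 64 (mod 199)
8^3 ≡ 114 (mod 199)
8^6 ≡ 61 (mod 199)
8^9 ≡ 188 (mod 199)
8^11 ≡ 92 (mod 199)
8^18 ≡ 121 (mod 199)
8^22 ≡ 106 (mod 199)
8^33 ≡ 1 (mod 199) ✓
So ord_199(8) = 33.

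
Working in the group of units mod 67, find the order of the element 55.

Since 55 ∈ (Z/67Z)^×, its order divides φ(67) = 67 − 1 = 66 = 2 · 3 · 11.
Divisors of 66: 1, 2, 3, 6, 11, 22, 33, 66.
Test each divisor d:
55^1 ≡ 55 (mod 67)
55^2 ≡ 10 (mod 67)
55^3 ≡ 14 (mod 67)
55^6 ≡ 62 (mod 67)
55^11 ≡ 37 (mod 67)
55^22 ≡ 29 (mod 67)
55^33 ≡ 1 (mod 67) ✓
Therefore the multiplicative order of 55 modulo 67 is 33.

33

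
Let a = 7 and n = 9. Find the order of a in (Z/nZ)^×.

Since 7 ∈ (Z/9Z)^×, its order divides φ(9) = φ(3^2) = 3·(3−1) = 6 = 2 · 3.
Divisors of 6: 1, 2, 3, 6.
Test each divisor d:
7^1 ≡ 7
7^2 ≡ 4
7^3 ≡ 1
Therefore the multiplicative order of 7 modulo 9 is 3.

3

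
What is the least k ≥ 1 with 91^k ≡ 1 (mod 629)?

By Lagrange's theorem, ord_629(91) divides φ(629) = φ(17·37) = (17−1)·(37−1) = 16·36 = 576 = 2^6 · 3^2.
Divisors of 576: 1, 2, 3, 4, 6, 8, 9, 12, 16, 18, 24, 32, 36, 48, 64, 72, 96, 144, 192, 288, 576.
Evaluate successive powers at the divisors of 576:
91^1 ≡ 91 (mod 629)
91^2 ≡ 104 (mod 629)
91^3 ≡ 29 (mod 629)
91^4 ≡ 123 (mod 629)
91^6 ≡ 212 (mod 629)
91^8 ≡ 33 (mod 629)
91^9 ≡ 487 (mod 629)
91^12 ≡ 285 (mod 629)
91^16 ≡ 460 (mod 629)
91^18 ≡ 36 (mod 629)
91^24 ≡ 84 (mod 629)
91^32 ≡ 256 (mod 629)
91^36 ≡ 38 (mod 629)
91^48 ≡ 137 (mod 629)
91^64 ≡ 120 (mod 629)
91^72 ≡ 186 (mod 629)
91^96 ≡ 528 (mod 629)
91^144 ≡ 1 (mod 629) ✓
Therefore the multiplicative order of 91 modulo 629 is 144.

144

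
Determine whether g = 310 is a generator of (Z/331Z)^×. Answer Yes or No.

Yes

φ(331) = 331 − 1 = 330 = 2 · 3 · 5 · 11.
Test 310^(330/q) mod 331 for each prime factor q of 330:
310^165 ≡ 330 (mod 331)  [q = 2: ≢ 1 ✓]
310^110 ≡ 299 (mod 331)  [q = 3: ≢ 1 ✓]
310^66 ≡ 124 (mod 331)  [q = 5: ≢ 1 ✓]
310^30 ≡ 180 (mod 331)  [q = 11: ≢ 1 ✓]
All checks pass, so 310 has order 330 and is a primitive root modulo 331.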